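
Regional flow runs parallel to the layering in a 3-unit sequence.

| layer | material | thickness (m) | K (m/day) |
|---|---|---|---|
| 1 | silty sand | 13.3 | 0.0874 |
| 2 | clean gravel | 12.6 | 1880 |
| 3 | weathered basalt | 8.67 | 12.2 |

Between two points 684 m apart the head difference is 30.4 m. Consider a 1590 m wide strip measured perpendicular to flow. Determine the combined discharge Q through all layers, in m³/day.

Flow is parallel to layering, so each bed carries its own Darcy discharge and the transmissivities add.
Σ(K_i·b_i) = 0.0874×13.3 + 1880×12.6 + 12.2×8.67 = 23795 m²/day.
Hydraulic gradient i = Δh / L = 30.4 / 684 = 0.04444.
Q = Σ(K_i·b_i) · W · i = 23795 × 1590 × 0.04444 = 1.682e+06 m³/day.

1.68e+06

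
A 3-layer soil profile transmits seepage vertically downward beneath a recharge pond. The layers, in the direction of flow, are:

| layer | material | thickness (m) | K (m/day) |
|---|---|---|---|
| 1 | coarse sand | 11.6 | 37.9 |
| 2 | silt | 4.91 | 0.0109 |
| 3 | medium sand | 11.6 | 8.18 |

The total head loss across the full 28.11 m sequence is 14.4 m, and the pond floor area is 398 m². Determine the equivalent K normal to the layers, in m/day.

0.0622

Flow is perpendicular to layering, so the layers act in series and the equivalent K is the thickness-weighted harmonic mean.
Total thickness L = 11.6 + 4.91 + 11.6 = 28.11 m.
Σ(b_i/K_i) = 11.6/37.9 + 4.91/0.0109 + 11.6/8.18 = 452.2 d.
K_eq = L / Σ(b_i/K_i) = 28.11 / 452.2 = 0.06217 m/day.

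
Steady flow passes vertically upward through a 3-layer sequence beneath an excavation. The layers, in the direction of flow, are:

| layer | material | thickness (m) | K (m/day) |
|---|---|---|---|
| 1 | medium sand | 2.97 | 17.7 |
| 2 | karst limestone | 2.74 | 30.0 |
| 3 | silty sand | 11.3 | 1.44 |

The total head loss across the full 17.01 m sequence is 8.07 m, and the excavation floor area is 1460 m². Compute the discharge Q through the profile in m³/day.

1450

Flow is perpendicular to layering, so the layers act in series and the equivalent K is the thickness-weighted harmonic mean.
Total thickness L = 2.97 + 2.74 + 11.3 = 17.01 m.
Σ(b_i/K_i) = 2.97/17.7 + 2.74/30.0 + 11.3/1.44 = 8.106 d.
K_eq = L / Σ(b_i/K_i) = 17.01 / 8.106 = 2.098 m/day.
Q = K_eq · A · (Δh/L) = 2.098 × 1460 × (8.07/17.01) = 1453 m³/day.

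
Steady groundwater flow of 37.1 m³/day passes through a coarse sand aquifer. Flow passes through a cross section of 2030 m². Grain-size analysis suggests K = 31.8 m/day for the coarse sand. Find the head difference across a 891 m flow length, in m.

0.512

From Q = K·A·i, i = Q / (K·A) = 37.1 / (31.80 × 2030) = 0.0005747.
Head loss Δh = i · L = 0.0005747 × 891 = 0.5121 m.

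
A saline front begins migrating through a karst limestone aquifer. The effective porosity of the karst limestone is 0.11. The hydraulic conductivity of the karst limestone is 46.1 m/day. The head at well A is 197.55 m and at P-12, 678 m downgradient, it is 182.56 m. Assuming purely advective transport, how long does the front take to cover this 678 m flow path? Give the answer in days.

Hydraulic gradient i = (197.55 − 182.56) / 678 = 14.99 / 678 = 0.02211.
Darcy flux q = K · i = 46.10 × 0.02211 = 1.019 m/day.
Seepage velocity v = q / n_e = 1.019 / 0.11 = 9.266 m/day.
Travel time t = L / v = 678 / 9.266 = 73.17 days.

73.2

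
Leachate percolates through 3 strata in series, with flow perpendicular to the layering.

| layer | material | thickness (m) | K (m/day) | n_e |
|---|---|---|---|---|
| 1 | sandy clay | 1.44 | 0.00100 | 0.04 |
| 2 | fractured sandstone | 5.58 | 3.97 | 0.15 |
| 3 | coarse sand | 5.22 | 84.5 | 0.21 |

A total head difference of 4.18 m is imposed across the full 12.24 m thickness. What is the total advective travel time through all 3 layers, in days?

687

With flow normal to the layers, continuity requires the same specific discharge q through every layer.
Σ(b_i/K_i) = 1.44/0.00100 + 5.58/3.97 + 5.22/84.5 = 1441 d.
q = Δh / Σ(b_i/K_i) = 4.18 / 1441 = 0.002900 m/day.
In each layer the seepage velocity is v_i = q/n_i, so the layer transit time is t_i = b_i·n_i / q:
  layer 1 (sandy clay): t_1 = 1.44 × 0.04 / 0.002900 = 19.86 d
  layer 2 (fractured sandstone): t_2 = 5.58 × 0.15 / 0.002900 = 288.6 d
  layer 3 (coarse sand): t_3 = 5.22 × 0.21 / 0.002900 = 378.0 d
Total t = Σ t_i = 686.5 days.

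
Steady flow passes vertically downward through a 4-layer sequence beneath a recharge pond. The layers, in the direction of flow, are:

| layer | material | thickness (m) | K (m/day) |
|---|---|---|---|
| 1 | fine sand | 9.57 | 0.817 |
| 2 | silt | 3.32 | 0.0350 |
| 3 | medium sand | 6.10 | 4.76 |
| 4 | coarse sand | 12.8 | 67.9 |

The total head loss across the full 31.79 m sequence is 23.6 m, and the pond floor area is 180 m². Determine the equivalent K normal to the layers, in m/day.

0.294

Flow is perpendicular to layering, so the layers act in series and the equivalent K is the thickness-weighted harmonic mean.
Total thickness L = 9.57 + 3.32 + 6.10 + 12.8 = 31.79 m.
Σ(b_i/K_i) = 9.57/0.817 + 3.32/0.0350 + 6.10/4.76 + 12.8/67.9 = 108.0 d.
K_eq = L / Σ(b_i/K_i) = 31.79 / 108.0 = 0.2942 m/day.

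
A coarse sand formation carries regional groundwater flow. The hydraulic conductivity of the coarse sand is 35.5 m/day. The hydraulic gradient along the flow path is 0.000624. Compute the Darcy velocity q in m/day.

Hydraulic gradient i = 0.000624.
Specific discharge q = K · i = 35.50 × 0.0006240 = 0.02215 m/day.

0.0222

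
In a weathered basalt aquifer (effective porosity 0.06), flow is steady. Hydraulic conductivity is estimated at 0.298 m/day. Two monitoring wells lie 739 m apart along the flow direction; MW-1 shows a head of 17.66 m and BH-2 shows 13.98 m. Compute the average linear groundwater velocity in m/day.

Hydraulic gradient i = (17.66 − 13.98) / 739 = 3.68 / 739 = 0.004980.
Darcy flux q = K · i = 0.2980 × 0.004980 = 0.001484 m/day.
Seepage velocity v = q / n_e = 0.001484 / 0.06 = 0.02473 m/day.

0.0247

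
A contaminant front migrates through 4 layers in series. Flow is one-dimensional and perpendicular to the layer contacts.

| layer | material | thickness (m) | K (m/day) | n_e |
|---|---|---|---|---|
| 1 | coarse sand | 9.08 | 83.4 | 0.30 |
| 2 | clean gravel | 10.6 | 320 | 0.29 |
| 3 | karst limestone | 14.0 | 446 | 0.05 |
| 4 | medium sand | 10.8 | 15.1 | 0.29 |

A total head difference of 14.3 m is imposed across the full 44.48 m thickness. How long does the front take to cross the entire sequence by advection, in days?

0.598

With flow normal to the layers, continuity requires the same specific discharge q through every layer.
Σ(b_i/K_i) = 9.08/83.4 + 10.6/320 + 14.0/446 + 10.8/15.1 = 0.8886 d.
q = Δh / Σ(b_i/K_i) = 14.3 / 0.8886 = 16.09 m/day.
In each layer the seepage velocity is v_i = q/n_i, so the layer transit time is t_i = b_i·n_i / q:
  layer 1 (coarse sand): t_1 = 9.08 × 0.30 / 16.09 = 0.1693 d
  layer 2 (clean gravel): t_2 = 10.6 × 0.29 / 16.09 = 0.1910 d
  layer 3 (karst limestone): t_3 = 14.0 × 0.05 / 16.09 = 0.04350 d
  layer 4 (medium sand): t_4 = 10.8 × 0.29 / 16.09 = 0.1946 d
Total t = Σ t_i = 0.5984 days.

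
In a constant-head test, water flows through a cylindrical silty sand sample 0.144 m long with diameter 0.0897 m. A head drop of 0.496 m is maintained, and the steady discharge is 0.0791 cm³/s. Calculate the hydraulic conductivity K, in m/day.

0.314

Cross-sectional area A = π·(d/2)² = π × (0.0897/2)² = 0.006319 m².
Convert discharge: 0.0791 cm³/s = 7.910e-08 m³/s.
Darcy's law rearranged: K = Q·L / (A·Δh) = 7.910e-08 × 0.144 / (0.006319 × 0.496) = 3.634e-06 m/s = 0.3140 m/day.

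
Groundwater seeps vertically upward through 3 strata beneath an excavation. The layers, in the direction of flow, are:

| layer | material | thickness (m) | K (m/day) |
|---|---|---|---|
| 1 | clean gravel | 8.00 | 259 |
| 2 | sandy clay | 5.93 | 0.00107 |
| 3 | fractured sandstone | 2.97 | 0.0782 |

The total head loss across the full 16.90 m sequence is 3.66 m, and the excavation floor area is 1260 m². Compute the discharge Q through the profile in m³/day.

Flow is perpendicular to layering, so the layers act in series and the equivalent K is the thickness-weighted harmonic mean.
Total thickness L = 8.00 + 5.93 + 2.97 = 16.90 m.
Σ(b_i/K_i) = 8.00/259 + 5.93/0.00107 + 2.97/0.0782 = 5580 d.
K_eq = L / Σ(b_i/K_i) = 16.90 / 5580 = 0.003029 m/day.
Q = K_eq · A · (Δh/L) = 0.003029 × 1260 × (3.66/16.90) = 0.8264 m³/day.

0.826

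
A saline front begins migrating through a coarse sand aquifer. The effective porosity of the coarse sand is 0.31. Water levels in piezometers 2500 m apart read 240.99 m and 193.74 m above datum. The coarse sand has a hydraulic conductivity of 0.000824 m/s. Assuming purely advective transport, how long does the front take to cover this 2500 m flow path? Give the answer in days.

576

Convert K: 0.000824 m/s × 86400 = 71.19 m/day.
Hydraulic gradient i = (240.99 − 193.74) / 2500 = 47.25 / 2500 = 0.01890.
Darcy flux q = K · i = 71.19 × 0.01890 = 1.346 m/day.
Seepage velocity v = q / n_e = 1.346 / 0.31 = 4.341 m/day.
Travel time t = L / v = 2500 / 4.341 = 576.0 days.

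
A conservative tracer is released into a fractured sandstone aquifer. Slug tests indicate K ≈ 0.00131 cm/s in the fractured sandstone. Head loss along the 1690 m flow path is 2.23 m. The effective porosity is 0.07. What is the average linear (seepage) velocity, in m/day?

0.0213

Convert K: 0.00131 cm/s × 864 = 1.132 m/day.
Hydraulic gradient i = Δh / L = 2.23 / 1690 = 0.001320.
Darcy flux q = K · i = 1.132 × 0.001320 = 0.001493 m/day.
Seepage velocity v = q / n_e = 0.001493 / 0.07 = 0.02134 m/day.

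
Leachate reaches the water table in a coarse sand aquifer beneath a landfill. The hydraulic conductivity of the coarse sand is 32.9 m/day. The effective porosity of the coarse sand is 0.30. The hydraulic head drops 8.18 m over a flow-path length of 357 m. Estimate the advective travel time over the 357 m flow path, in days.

Hydraulic gradient i = Δh / L = 8.18 / 357 = 0.02291.
Darcy flux q = K · i = 32.90 × 0.02291 = 0.7538 m/day.
Seepage velocity v = q / n_e = 0.7538 / 0.30 = 2.513 m/day.
Travel time t = L / v = 357 / 2.513 = 142.1 days.

142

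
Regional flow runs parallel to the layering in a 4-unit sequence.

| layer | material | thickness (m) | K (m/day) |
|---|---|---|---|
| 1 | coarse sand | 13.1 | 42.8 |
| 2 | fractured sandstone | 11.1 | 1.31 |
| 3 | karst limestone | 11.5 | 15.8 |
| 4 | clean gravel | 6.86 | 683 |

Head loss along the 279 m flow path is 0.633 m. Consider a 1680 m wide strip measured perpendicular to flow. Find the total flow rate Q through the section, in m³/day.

20700

Flow is parallel to layering, so each bed carries its own Darcy discharge and the transmissivities add.
Σ(K_i·b_i) = 42.8×13.1 + 1.31×11.1 + 15.8×11.5 + 683×6.86 = 5442 m²/day.
Hydraulic gradient i = Δh / L = 0.633 / 279 = 0.002269.
Q = Σ(K_i·b_i) · W · i = 5442 × 1680 × 0.002269 = 20744 m³/day.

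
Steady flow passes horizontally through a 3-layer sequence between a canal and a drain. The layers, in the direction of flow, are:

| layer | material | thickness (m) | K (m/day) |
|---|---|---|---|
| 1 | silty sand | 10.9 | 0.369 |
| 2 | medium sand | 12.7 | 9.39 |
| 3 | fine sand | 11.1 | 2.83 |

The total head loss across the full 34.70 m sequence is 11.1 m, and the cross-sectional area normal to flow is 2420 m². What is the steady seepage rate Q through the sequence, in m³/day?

772

Flow is perpendicular to layering, so the layers act in series and the equivalent K is the thickness-weighted harmonic mean.
Total thickness L = 10.9 + 12.7 + 11.1 = 34.70 m.
Σ(b_i/K_i) = 10.9/0.369 + 12.7/9.39 + 11.1/2.83 = 34.81 d.
K_eq = L / Σ(b_i/K_i) = 34.70 / 34.81 = 0.9967 m/day.
Q = K_eq · A · (Δh/L) = 0.9967 × 2420 × (11.1/34.70) = 771.6 m³/day.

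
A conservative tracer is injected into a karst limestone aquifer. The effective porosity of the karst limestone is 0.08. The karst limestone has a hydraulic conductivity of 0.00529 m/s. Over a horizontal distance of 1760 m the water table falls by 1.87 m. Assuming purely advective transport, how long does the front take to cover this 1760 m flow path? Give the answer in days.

290

Convert K: 0.00529 m/s × 86400 = 457.1 m/day.
Hydraulic gradient i = Δh / L = 1.87 / 1760 = 0.001063.
Darcy flux q = K · i = 457.1 × 0.001063 = 0.4856 m/day.
Seepage velocity v = q / n_e = 0.4856 / 0.08 = 6.070 m/day.
Travel time t = L / v = 1760 / 6.070 = 289.9 days.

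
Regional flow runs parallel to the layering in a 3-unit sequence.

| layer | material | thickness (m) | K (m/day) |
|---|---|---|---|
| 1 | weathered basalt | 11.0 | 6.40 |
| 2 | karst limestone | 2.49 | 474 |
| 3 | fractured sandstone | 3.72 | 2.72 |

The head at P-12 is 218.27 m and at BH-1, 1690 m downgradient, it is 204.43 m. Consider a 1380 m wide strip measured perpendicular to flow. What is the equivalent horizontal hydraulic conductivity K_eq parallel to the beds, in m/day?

Flow is parallel to layering, so each bed carries its own Darcy discharge and the transmissivities add.
Σ(K_i·b_i) = 6.40×11.0 + 474×2.49 + 2.72×3.72 = 1261 m²/day.
Total thickness b = 17.21 m, so K_eq = Σ(K_i·b_i)/b = 73.26 m/day.

73.3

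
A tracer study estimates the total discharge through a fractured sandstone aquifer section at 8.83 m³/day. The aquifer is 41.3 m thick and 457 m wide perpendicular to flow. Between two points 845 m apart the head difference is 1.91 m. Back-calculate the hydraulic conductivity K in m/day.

Cross-sectional area A = 457 × 41.3 = 18874 m².
Hydraulic gradient i = Δh / L = 1.91 / 845 = 0.002260.
From Q = K·A·i, K = Q / (A·i) = 8.83 / (18874 × 0.002260) = 0.2070 m/day.

0.207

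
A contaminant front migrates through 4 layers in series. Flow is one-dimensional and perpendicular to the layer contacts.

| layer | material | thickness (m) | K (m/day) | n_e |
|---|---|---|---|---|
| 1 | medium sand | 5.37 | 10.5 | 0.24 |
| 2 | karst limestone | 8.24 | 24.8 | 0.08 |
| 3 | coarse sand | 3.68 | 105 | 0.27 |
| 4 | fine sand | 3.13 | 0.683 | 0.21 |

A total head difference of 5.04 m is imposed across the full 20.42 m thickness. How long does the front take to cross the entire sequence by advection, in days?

With flow normal to the layers, continuity requires the same specific discharge q through every layer.
Σ(b_i/K_i) = 5.37/10.5 + 8.24/24.8 + 3.68/105 + 3.13/0.683 = 5.461 d.
q = Δh / Σ(b_i/K_i) = 5.04 / 5.461 = 0.9228 m/day.
In each layer the seepage velocity is v_i = q/n_i, so the layer transit time is t_i = b_i·n_i / q:
  layer 1 (medium sand): t_1 = 5.37 × 0.24 / 0.9228 = 1.397 d
  layer 2 (karst limestone): t_2 = 8.24 × 0.08 / 0.9228 = 0.7143 d
  layer 3 (coarse sand): t_3 = 3.68 × 0.27 / 0.9228 = 1.077 d
  layer 4 (fine sand): t_4 = 3.13 × 0.21 / 0.9228 = 0.7123 d
Total t = Σ t_i = 3.900 days.

3.90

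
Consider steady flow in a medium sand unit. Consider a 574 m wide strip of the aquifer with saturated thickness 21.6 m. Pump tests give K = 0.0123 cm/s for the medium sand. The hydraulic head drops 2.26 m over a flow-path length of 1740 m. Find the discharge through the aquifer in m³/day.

Convert K: 0.0123 cm/s × 864 = 10.63 m/day.
Cross-sectional area A = 574 × 21.6 = 12398 m².
Hydraulic gradient i = Δh / L = 2.26 / 1740 = 0.001299.
Darcy's law: Q = K · A · i = 10.63 × 12398 × 0.001299 = 171.1 m³/day.

171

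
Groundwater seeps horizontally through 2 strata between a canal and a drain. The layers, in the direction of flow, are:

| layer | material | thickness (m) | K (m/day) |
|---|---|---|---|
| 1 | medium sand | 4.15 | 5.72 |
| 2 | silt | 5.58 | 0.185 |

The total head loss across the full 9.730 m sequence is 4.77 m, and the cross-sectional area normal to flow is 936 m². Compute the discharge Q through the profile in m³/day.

145

Flow is perpendicular to layering, so the layers act in series and the equivalent K is the thickness-weighted harmonic mean.
Total thickness L = 4.15 + 5.58 = 9.730 m.
Σ(b_i/K_i) = 4.15/5.72 + 5.58/0.185 = 30.89 d.
K_eq = L / Σ(b_i/K_i) = 9.730 / 30.89 = 0.3150 m/day.
Q = K_eq · A · (Δh/L) = 0.3150 × 936 × (4.77/9.730) = 144.5 m³/day.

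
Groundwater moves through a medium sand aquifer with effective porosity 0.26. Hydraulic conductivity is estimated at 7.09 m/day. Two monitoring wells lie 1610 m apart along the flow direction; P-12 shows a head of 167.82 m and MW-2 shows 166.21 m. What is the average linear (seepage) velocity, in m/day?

Hydraulic gradient i = (167.82 − 166.21) / 1610 = 1.61 / 1610 = 0.001000.
Darcy flux q = K · i = 7.090 × 0.001000 = 0.007090 m/day.
Seepage velocity v = q / n_e = 0.007090 / 0.26 = 0.02727 m/day.

0.0273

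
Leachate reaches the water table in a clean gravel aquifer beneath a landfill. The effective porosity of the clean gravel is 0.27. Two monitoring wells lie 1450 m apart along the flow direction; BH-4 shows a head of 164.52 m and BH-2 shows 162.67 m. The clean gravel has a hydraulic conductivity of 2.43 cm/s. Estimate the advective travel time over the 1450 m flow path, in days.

146

Convert K: 2.43 cm/s × 864 = 2100 m/day.
Hydraulic gradient i = (164.52 − 162.67) / 1450 = 1.85 / 1450 = 0.001276.
Darcy flux q = K · i = 2100 × 0.001276 = 2.679 m/day.
Seepage velocity v = q / n_e = 2.679 / 0.27 = 9.921 m/day.
Travel time t = L / v = 1450 / 9.921 = 146.2 days.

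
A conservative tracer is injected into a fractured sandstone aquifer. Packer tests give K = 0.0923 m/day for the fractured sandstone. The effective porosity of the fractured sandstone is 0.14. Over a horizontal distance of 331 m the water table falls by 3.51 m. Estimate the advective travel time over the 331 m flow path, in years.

130

Hydraulic gradient i = Δh / L = 3.51 / 331 = 0.01060.
Darcy flux q = K · i = 0.09230 × 0.01060 = 0.0009788 m/day.
Seepage velocity v = q / n_e = 0.0009788 / 0.14 = 0.006991 m/day.
Travel time t = L / v = 331 / 0.006991 = 47345 days = 129.6 years.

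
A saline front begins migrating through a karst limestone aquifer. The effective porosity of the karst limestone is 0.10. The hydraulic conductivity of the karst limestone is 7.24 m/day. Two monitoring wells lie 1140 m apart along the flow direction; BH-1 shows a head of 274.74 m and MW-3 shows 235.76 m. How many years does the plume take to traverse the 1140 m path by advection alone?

Hydraulic gradient i = (274.74 − 235.76) / 1140 = 38.98 / 1140 = 0.03419.
Darcy flux q = K · i = 7.240 × 0.03419 = 0.2476 m/day.
Seepage velocity v = q / n_e = 0.2476 / 0.10 = 2.476 m/day.
Travel time t = L / v = 1140 / 2.476 = 460.5 days = 1.261 years.

1.26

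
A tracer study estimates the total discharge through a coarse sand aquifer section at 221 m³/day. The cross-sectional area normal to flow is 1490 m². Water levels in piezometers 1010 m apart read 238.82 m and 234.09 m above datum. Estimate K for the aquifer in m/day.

Hydraulic gradient i = (238.82 − 234.09) / 1010 = 4.73 / 1010 = 0.004683.
From Q = K·A·i, K = Q / (A·i) = 221 / (1490 × 0.004683) = 31.67 m/day.

31.7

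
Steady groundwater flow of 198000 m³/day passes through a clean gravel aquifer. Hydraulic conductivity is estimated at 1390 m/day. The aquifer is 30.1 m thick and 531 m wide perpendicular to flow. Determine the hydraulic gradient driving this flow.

Cross-sectional area A = 531 × 30.1 = 15983 m².
From Q = K·A·i, i = Q / (K·A) = 198000 / (1390 × 15983) = 0.008912.

0.00891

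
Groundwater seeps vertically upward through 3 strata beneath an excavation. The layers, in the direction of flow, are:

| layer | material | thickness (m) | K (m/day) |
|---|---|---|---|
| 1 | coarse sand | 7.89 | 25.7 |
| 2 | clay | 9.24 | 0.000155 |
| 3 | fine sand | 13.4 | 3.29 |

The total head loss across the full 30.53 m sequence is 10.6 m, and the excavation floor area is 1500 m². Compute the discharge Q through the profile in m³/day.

Flow is perpendicular to layering, so the layers act in series and the equivalent K is the thickness-weighted harmonic mean.
Total thickness L = 7.89 + 9.24 + 13.4 = 30.53 m.
Σ(b_i/K_i) = 7.89/25.7 + 9.24/0.000155 + 13.4/3.29 = 59617 d.
K_eq = L / Σ(b_i/K_i) = 30.53 / 59617 = 0.0005121 m/day.
Q = K_eq · A · (Δh/L) = 0.0005121 × 1500 × (10.6/30.53) = 0.2667 m³/day.

0.267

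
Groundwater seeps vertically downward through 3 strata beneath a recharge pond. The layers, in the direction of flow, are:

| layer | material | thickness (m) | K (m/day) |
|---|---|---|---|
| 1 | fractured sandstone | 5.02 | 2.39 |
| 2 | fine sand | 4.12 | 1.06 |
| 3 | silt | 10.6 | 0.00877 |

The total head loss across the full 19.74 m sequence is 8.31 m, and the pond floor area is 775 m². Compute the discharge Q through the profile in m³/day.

5.30

Flow is perpendicular to layering, so the layers act in series and the equivalent K is the thickness-weighted harmonic mean.
Total thickness L = 5.02 + 4.12 + 10.6 = 19.74 m.
Σ(b_i/K_i) = 5.02/2.39 + 4.12/1.06 + 10.6/0.00877 = 1215 d.
K_eq = L / Σ(b_i/K_i) = 19.74 / 1215 = 0.01625 m/day.
Q = K_eq · A · (Δh/L) = 0.01625 × 775 × (8.31/19.74) = 5.302 m³/day.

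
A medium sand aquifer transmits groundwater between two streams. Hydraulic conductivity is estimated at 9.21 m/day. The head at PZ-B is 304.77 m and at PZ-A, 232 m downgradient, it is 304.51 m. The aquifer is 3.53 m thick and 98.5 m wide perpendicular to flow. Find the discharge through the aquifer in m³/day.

3.59

Cross-sectional area A = 98.5 × 3.53 = 347.7 m².
Hydraulic gradient i = (304.77 − 304.51) / 232 = 0.26 / 232 = 0.001121.
Darcy's law: Q = K · A · i = 9.210 × 347.7 × 0.001121 = 3.589 m³/day.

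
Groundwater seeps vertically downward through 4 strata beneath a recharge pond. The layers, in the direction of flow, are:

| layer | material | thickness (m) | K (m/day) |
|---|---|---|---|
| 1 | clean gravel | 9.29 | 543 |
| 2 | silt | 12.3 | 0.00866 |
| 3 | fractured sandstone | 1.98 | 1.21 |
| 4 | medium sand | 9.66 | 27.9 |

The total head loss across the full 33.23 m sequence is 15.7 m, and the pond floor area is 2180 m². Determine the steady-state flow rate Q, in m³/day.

Flow is perpendicular to layering, so the layers act in series and the equivalent K is the thickness-weighted harmonic mean.
Total thickness L = 9.29 + 12.3 + 1.98 + 9.66 = 33.23 m.
Σ(b_i/K_i) = 9.29/543 + 12.3/0.00866 + 1.98/1.21 + 9.66/27.9 = 1422 d.
K_eq = L / Σ(b_i/K_i) = 33.23 / 1422 = 0.02336 m/day.
Q = K_eq · A · (Δh/L) = 0.02336 × 2180 × (15.7/33.23) = 24.06 m³/day.

24.1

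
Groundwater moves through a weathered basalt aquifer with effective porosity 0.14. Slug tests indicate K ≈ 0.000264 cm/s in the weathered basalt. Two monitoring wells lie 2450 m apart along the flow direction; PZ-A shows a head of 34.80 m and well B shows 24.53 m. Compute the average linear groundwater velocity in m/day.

Convert K: 0.000264 cm/s × 864 = 0.2281 m/day.
Hydraulic gradient i = (34.80 − 24.53) / 2450 = 10.27 / 2450 = 0.004192.
Darcy flux q = K · i = 0.2281 × 0.004192 = 0.0009561 m/day.
Seepage velocity v = q / n_e = 0.0009561 / 0.14 = 0.006830 m/day.

0.00683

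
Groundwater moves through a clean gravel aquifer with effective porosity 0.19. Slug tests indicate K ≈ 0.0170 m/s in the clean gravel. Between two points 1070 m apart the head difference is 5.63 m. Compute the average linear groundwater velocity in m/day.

Convert K: 0.0170 m/s × 86400 = 1469 m/day.
Hydraulic gradient i = Δh / L = 5.63 / 1070 = 0.005262.
Darcy flux q = K · i = 1469 × 0.005262 = 7.728 m/day.
Seepage velocity v = q / n_e = 7.728 / 0.19 = 40.68 m/day.

40.7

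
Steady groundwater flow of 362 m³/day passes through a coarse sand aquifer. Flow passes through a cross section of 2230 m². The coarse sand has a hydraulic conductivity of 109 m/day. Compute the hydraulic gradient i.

0.00149

From Q = K·A·i, i = Q / (K·A) = 362 / (109.0 × 2230) = 0.001489.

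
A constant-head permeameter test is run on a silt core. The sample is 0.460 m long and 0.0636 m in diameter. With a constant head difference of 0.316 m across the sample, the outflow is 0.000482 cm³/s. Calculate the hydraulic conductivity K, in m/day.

Cross-sectional area A = π·(d/2)² = π × (0.0636/2)² = 0.003177 m².
Convert discharge: 0.000482 cm³/s = 4.820e-10 m³/s.
Darcy's law rearranged: K = Q·L / (A·Δh) = 4.820e-10 × 0.460 / (0.003177 × 0.316) = 2.209e-07 m/s = 0.01908 m/day.

0.0191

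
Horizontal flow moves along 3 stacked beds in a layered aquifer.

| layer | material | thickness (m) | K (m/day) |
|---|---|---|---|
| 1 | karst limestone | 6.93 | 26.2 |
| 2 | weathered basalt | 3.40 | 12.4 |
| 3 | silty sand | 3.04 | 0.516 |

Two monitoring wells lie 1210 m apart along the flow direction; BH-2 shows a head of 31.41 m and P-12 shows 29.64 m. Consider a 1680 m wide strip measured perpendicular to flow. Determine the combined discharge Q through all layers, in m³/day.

554

Flow is parallel to layering, so each bed carries its own Darcy discharge and the transmissivities add.
Σ(K_i·b_i) = 26.2×6.93 + 12.4×3.40 + 0.516×3.04 = 225.3 m²/day.
Hydraulic gradient i = (31.41 − 29.64) / 1210 = 1.77 / 1210 = 0.001463.
Q = Σ(K_i·b_i) · W · i = 225.3 × 1680 × 0.001463 = 553.7 m³/day.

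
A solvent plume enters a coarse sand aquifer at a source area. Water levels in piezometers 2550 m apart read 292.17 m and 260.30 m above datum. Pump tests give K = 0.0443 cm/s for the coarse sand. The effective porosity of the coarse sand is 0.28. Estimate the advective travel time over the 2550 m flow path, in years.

4.09

Convert K: 0.0443 cm/s × 864 = 38.28 m/day.
Hydraulic gradient i = (292.17 − 260.30) / 2550 = 31.87 / 2550 = 0.01250.
Darcy flux q = K · i = 38.28 × 0.01250 = 0.4784 m/day.
Seepage velocity v = q / n_e = 0.4784 / 0.28 = 1.708 m/day.
Travel time t = L / v = 2550 / 1.708 = 1493 days = 4.086 years.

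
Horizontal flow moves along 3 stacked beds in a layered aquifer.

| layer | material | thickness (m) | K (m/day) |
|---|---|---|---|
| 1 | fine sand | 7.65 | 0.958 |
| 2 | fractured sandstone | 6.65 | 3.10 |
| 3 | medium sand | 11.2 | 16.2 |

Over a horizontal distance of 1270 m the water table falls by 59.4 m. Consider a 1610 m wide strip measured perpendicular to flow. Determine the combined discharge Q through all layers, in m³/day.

Flow is parallel to layering, so each bed carries its own Darcy discharge and the transmissivities add.
Σ(K_i·b_i) = 0.958×7.65 + 3.10×6.65 + 16.2×11.2 = 209.4 m²/day.
Hydraulic gradient i = Δh / L = 59.4 / 1270 = 0.04677.
Q = Σ(K_i·b_i) · W · i = 209.4 × 1610 × 0.04677 = 15767 m³/day.

15800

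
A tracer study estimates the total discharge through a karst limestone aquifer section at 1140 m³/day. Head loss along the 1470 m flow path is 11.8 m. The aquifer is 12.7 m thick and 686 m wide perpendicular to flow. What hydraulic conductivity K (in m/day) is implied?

Cross-sectional area A = 686 × 12.7 = 8712 m².
Hydraulic gradient i = Δh / L = 11.8 / 1470 = 0.008027.
From Q = K·A·i, K = Q / (A·i) = 1140 / (8712 × 0.008027) = 16.30 m/day.

16.3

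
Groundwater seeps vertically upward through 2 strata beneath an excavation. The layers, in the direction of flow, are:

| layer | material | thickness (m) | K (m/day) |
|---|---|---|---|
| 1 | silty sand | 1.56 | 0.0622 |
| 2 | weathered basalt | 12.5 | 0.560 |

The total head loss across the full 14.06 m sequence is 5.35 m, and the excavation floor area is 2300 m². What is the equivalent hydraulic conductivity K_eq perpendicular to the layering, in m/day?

0.297

Flow is perpendicular to layering, so the layers act in series and the equivalent K is the thickness-weighted harmonic mean.
Total thickness L = 1.56 + 12.5 = 14.06 m.
Σ(b_i/K_i) = 1.56/0.0622 + 12.5/0.560 = 47.40 d.
K_eq = L / Σ(b_i/K_i) = 14.06 / 47.40 = 0.2966 m/day.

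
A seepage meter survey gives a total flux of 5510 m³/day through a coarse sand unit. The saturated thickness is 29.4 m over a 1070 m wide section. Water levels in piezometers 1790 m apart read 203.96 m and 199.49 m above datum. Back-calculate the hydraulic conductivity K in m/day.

Cross-sectional area A = 1070 × 29.4 = 31458 m².
Hydraulic gradient i = (203.96 − 199.49) / 1790 = 4.47 / 1790 = 0.002497.
From Q = K·A·i, K = Q / (A·i) = 5510 / (31458 × 0.002497) = 70.14 m/day.

70.1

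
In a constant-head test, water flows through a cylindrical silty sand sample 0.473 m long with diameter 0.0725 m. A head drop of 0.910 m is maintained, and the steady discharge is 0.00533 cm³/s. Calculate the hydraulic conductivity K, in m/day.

0.0580

Cross-sectional area A = π·(d/2)² = π × (0.0725/2)² = 0.004128 m².
Convert discharge: 0.00533 cm³/s = 5.330e-09 m³/s.
Darcy's law rearranged: K = Q·L / (A·Δh) = 5.330e-09 × 0.473 / (0.004128 × 0.910) = 6.711e-07 m/s = 0.05798 m/day.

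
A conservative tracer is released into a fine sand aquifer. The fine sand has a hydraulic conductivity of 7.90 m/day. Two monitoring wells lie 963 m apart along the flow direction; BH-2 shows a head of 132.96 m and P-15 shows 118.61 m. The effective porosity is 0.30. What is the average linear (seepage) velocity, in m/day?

Hydraulic gradient i = (132.96 − 118.61) / 963 = 14.35 / 963 = 0.01490.
Darcy flux q = K · i = 7.900 × 0.01490 = 0.1177 m/day.
Seepage velocity v = q / n_e = 0.1177 / 0.30 = 0.3924 m/day.

0.392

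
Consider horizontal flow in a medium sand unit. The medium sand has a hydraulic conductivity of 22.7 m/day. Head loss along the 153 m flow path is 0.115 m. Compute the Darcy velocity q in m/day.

Hydraulic gradient i = Δh / L = 0.115 / 153 = 0.0007516.
Specific discharge q = K · i = 22.70 × 0.0007516 = 0.01706 m/day.

0.0171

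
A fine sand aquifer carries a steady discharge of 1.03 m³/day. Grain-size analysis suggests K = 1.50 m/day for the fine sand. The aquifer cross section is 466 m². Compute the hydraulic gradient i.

0.00147

From Q = K·A·i, i = Q / (K·A) = 1.03 / (1.500 × 466.0) = 0.001474.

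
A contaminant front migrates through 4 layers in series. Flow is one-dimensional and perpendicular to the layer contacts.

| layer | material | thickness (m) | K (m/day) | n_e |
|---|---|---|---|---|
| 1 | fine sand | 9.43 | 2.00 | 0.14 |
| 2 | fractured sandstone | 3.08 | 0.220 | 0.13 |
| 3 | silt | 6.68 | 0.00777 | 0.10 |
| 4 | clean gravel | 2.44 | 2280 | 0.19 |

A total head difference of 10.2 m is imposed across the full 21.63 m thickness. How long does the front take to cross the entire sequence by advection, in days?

246

With flow normal to the layers, continuity requires the same specific discharge q through every layer.
Σ(b_i/K_i) = 9.43/2.00 + 3.08/0.220 + 6.68/0.00777 + 2.44/2280 = 878.4 d.
q = Δh / Σ(b_i/K_i) = 10.2 / 878.4 = 0.01161 m/day.
In each layer the seepage velocity is v_i = q/n_i, so the layer transit time is t_i = b_i·n_i / q:
  layer 1 (fine sand): t_1 = 9.43 × 0.14 / 0.01161 = 113.7 d
  layer 2 (fractured sandstone): t_2 = 3.08 × 0.13 / 0.01161 = 34.48 d
  layer 3 (silt): t_3 = 6.68 × 0.10 / 0.01161 = 57.53 d
  layer 4 (clean gravel): t_4 = 2.44 × 0.19 / 0.01161 = 39.93 d
Total t = Σ t_i = 245.6 days.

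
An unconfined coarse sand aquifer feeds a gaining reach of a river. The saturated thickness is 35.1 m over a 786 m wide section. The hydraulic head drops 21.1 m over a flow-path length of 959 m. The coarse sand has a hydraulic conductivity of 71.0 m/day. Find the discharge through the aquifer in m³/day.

Cross-sectional area A = 786 × 35.1 = 27589 m².
Hydraulic gradient i = Δh / L = 21.1 / 959 = 0.02200.
Darcy's law: Q = K · A · i = 71.00 × 27589 × 0.02200 = 43097 m³/day.

43100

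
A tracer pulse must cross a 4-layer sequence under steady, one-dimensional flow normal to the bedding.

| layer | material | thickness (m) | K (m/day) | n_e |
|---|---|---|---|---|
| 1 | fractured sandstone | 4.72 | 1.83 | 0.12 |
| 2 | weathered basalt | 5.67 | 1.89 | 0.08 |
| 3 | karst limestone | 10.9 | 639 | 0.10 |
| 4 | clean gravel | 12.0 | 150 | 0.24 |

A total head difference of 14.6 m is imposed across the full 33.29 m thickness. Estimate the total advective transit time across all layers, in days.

With flow normal to the layers, continuity requires the same specific discharge q through every layer.
Σ(b_i/K_i) = 4.72/1.83 + 5.67/1.89 + 10.9/639 + 12.0/150 = 5.676 d.
q = Δh / Σ(b_i/K_i) = 14.6 / 5.676 = 2.572 m/day.
In each layer the seepage velocity is v_i = q/n_i, so the layer transit time is t_i = b_i·n_i / q:
  layer 1 (fractured sandstone): t_1 = 4.72 × 0.12 / 2.572 = 0.2202 d
  layer 2 (weathered basalt): t_2 = 5.67 × 0.08 / 2.572 = 0.1764 d
  layer 3 (karst limestone): t_3 = 10.9 × 0.10 / 2.572 = 0.4238 d
  layer 4 (clean gravel): t_4 = 12.0 × 0.24 / 2.572 = 1.120 d
Total t = Σ t_i = 1.940 days.

1.94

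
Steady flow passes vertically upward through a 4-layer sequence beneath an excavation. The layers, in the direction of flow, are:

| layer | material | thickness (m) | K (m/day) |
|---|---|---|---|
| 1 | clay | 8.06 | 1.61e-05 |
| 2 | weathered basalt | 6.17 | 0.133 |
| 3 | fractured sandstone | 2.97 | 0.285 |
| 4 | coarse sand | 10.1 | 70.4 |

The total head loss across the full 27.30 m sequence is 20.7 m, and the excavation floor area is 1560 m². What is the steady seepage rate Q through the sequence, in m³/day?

Flow is perpendicular to layering, so the layers act in series and the equivalent K is the thickness-weighted harmonic mean.
Total thickness L = 8.06 + 6.17 + 2.97 + 10.1 = 27.30 m.
Σ(b_i/K_i) = 8.06/1.61e-05 + 6.17/0.133 + 2.97/0.285 + 10.1/70.4 = 5.007e+05 d.
K_eq = L / Σ(b_i/K_i) = 27.30 / 5.007e+05 = 5.453e-05 m/day.
Q = K_eq · A · (Δh/L) = 5.453e-05 × 1560 × (20.7/27.30) = 0.06450 m³/day.

0.0645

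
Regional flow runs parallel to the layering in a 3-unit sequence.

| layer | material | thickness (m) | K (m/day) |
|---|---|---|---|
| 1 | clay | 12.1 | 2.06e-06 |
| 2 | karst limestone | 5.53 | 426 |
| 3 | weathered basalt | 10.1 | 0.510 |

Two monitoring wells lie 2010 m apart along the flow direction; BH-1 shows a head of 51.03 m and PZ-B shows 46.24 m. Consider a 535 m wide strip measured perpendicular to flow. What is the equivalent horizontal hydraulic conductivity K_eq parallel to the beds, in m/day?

Flow is parallel to layering, so each bed carries its own Darcy discharge and the transmissivities add.
Σ(K_i·b_i) = 2.06e-06×12.1 + 426×5.53 + 0.510×10.1 = 2361 m²/day.
Total thickness b = 27.73 m, so K_eq = Σ(K_i·b_i)/b = 85.14 m/day.

85.1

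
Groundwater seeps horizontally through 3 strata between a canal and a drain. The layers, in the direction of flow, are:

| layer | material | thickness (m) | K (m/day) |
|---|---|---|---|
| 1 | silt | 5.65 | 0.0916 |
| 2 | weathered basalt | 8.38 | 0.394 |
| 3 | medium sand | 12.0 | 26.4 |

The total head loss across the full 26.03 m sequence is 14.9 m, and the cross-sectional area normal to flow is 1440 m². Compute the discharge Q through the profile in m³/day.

257

Flow is perpendicular to layering, so the layers act in series and the equivalent K is the thickness-weighted harmonic mean.
Total thickness L = 5.65 + 8.38 + 12.0 = 26.03 m.
Σ(b_i/K_i) = 5.65/0.0916 + 8.38/0.394 + 12.0/26.4 = 83.40 d.
K_eq = L / Σ(b_i/K_i) = 26.03 / 83.40 = 0.3121 m/day.
Q = K_eq · A · (Δh/L) = 0.3121 × 1440 × (14.9/26.03) = 257.3 m³/day.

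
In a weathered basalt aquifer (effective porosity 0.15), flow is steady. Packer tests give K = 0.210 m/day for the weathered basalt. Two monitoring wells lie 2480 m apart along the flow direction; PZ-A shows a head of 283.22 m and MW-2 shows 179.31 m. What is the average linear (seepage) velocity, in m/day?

Hydraulic gradient i = (283.22 − 179.31) / 2480 = 103.91 / 2480 = 0.04190.
Darcy flux q = K · i = 0.2100 × 0.04190 = 0.008799 m/day.
Seepage velocity v = q / n_e = 0.008799 / 0.15 = 0.05866 m/day.

0.0587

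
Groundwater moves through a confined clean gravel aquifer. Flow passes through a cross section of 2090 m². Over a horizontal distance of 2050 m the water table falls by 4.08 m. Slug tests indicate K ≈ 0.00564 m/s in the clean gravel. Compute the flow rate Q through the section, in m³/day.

2030

Convert K: 0.00564 m/s × 86400 = 487.3 m/day.
Hydraulic gradient i = Δh / L = 4.08 / 2050 = 0.001990.
Darcy's law: Q = K · A · i = 487.3 × 2090 × 0.001990 = 2027 m³/day.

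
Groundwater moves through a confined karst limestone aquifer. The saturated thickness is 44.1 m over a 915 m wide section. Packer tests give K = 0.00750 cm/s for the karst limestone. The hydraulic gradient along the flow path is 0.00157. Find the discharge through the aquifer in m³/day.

Convert K: 0.00750 cm/s × 864 = 6.480 m/day.
Cross-sectional area A = 915 × 44.1 = 40352 m².
Hydraulic gradient i = 0.00157.
Darcy's law: Q = K · A · i = 6.480 × 40352 × 0.001570 = 410.5 m³/day.

411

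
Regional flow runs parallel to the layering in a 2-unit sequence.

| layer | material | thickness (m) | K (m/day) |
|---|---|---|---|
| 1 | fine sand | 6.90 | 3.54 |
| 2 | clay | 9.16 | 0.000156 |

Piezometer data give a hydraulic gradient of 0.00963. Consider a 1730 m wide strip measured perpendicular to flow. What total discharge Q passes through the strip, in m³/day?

407

Flow is parallel to layering, so each bed carries its own Darcy discharge and the transmissivities add.
Σ(K_i·b_i) = 3.54×6.90 + 0.000156×9.16 = 24.43 m²/day.
Hydraulic gradient i = 0.00963.
Q = Σ(K_i·b_i) · W · i = 24.43 × 1730 × 0.009630 = 407.0 m³/day.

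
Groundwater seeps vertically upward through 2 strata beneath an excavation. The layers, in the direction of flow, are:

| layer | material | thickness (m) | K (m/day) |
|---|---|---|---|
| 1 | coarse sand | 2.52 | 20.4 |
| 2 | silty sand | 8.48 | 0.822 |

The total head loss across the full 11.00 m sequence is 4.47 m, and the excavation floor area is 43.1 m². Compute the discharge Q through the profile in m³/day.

18.5

Flow is perpendicular to layering, so the layers act in series and the equivalent K is the thickness-weighted harmonic mean.
Total thickness L = 2.52 + 8.48 = 11.00 m.
Σ(b_i/K_i) = 2.52/20.4 + 8.48/0.822 = 10.44 d.
K_eq = L / Σ(b_i/K_i) = 11.00 / 10.44 = 1.054 m/day.
Q = K_eq · A · (Δh/L) = 1.054 × 43.1 × (4.47/11.00) = 18.45 m³/day.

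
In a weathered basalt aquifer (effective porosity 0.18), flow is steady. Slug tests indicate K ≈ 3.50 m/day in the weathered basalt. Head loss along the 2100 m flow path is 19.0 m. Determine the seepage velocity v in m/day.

Hydraulic gradient i = Δh / L = 19.0 / 2100 = 0.009048.
Darcy flux q = K · i = 3.500 × 0.009048 = 0.03167 m/day.
Seepage velocity v = q / n_e = 0.03167 / 0.18 = 0.1759 m/day.

0.176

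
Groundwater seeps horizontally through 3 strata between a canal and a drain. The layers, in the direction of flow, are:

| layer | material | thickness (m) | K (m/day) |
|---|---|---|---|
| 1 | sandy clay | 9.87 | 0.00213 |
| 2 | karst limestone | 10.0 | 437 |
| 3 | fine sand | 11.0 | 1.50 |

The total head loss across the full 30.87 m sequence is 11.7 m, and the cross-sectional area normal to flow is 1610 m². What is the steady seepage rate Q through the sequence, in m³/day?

4.06

Flow is perpendicular to layering, so the layers act in series and the equivalent K is the thickness-weighted harmonic mean.
Total thickness L = 9.87 + 10.0 + 11.0 = 30.87 m.
Σ(b_i/K_i) = 9.87/0.00213 + 10.0/437 + 11.0/1.50 = 4641 d.
K_eq = L / Σ(b_i/K_i) = 30.87 / 4641 = 0.006651 m/day.
Q = K_eq · A · (Δh/L) = 0.006651 × 1610 × (11.7/30.87) = 4.059 m³/day.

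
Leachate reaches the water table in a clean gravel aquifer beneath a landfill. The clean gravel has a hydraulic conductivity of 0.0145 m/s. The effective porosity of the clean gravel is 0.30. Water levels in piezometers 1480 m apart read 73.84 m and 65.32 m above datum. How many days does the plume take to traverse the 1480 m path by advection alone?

61.6

Convert K: 0.0145 m/s × 86400 = 1253 m/day.
Hydraulic gradient i = (73.84 − 65.32) / 1480 = 8.52 / 1480 = 0.005757.
Darcy flux q = K · i = 1253 × 0.005757 = 7.212 m/day.
Seepage velocity v = q / n_e = 7.212 / 0.30 = 24.04 m/day.
Travel time t = L / v = 1480 / 24.04 = 61.56 days.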